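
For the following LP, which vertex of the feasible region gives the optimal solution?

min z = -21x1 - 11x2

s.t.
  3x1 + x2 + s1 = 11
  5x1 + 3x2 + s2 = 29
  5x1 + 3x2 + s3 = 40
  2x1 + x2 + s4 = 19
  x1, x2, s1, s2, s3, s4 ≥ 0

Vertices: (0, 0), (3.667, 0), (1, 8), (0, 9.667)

Evaluate the objective at each vertex of the feasible region:
  z(0, 0) = 0
  z(3.667, 0) = -77
  z(1, 8) = -109  ←
  z(0, 9.667) = -106.3
The minimum is at x1 = 1, x2 = 8.

(1, 8)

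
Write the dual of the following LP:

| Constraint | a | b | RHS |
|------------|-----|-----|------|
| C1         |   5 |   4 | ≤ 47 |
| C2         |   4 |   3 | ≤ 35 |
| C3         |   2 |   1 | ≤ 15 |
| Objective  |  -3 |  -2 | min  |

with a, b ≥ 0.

Primal min cᵀx s.t. Ax ≤ b, x ≥ 0  →  Dual max −bᵀy s.t. Aᵀy ≥ −c, y ≥ 0.

Maximize: z = -47y1 - 35y2 - 15y3

Subject to:
  5y1 + 4y2 + 2y3 ≥ 3
  4y1 + 3y2 + y3 ≥ 2
  y1, y2, y3 ≥ 0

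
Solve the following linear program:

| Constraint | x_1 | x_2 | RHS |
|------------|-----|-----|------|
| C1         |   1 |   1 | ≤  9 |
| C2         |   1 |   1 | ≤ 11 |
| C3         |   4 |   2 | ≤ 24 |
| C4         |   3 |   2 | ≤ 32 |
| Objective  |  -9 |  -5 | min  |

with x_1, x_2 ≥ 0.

Evaluate the objective at each vertex of the feasible region:
  z(0, 0) = 0
  z(6, 0) = -54
  z(3, 6) = -57  ←
  z(0, 9) = -45
The minimum is at x_1 = 3, x_2 = 6.

x_1 = 3, x_2 = 6, z = -57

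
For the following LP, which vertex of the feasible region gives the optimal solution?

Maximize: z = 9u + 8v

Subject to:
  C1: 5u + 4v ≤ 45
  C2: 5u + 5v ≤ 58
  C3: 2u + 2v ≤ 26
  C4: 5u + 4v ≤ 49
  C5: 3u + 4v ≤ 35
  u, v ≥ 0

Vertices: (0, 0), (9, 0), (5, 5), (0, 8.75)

Evaluate the objective at each vertex of the feasible region:
  z(0, 0) = 0
  z(9, 0) = 81
  z(5, 5) = 85  ←
  z(0, 8.75) = 70
The maximum is at u = 5, v = 5.

(5, 5)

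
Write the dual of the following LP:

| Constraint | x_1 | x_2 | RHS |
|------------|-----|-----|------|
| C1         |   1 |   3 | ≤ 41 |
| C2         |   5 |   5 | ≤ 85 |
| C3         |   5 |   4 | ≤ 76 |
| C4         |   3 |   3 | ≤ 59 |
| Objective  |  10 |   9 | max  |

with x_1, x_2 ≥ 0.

Primal max cᵀx s.t. Ax ≤ b, x ≥ 0  →  Dual min bᵀy s.t. Aᵀy ≥ c, y ≥ 0.

Minimize: z = 41y1 + 85y2 + 76y3 + 59y4

Subject to:
  y1 + 5y2 + 5y3 + 3y4 ≥ 10
  3y1 + 5y2 + 4y3 + 3y4 ≥ 9
  y1, y2, y3, y4 ≥ 0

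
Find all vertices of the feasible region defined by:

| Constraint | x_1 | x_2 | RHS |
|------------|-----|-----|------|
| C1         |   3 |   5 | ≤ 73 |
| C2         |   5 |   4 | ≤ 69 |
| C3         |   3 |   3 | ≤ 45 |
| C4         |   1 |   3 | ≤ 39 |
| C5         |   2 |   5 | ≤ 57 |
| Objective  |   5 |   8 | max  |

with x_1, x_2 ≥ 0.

(0, 0), (13.8, 0), (9, 6), (6, 9), (0, 11.4)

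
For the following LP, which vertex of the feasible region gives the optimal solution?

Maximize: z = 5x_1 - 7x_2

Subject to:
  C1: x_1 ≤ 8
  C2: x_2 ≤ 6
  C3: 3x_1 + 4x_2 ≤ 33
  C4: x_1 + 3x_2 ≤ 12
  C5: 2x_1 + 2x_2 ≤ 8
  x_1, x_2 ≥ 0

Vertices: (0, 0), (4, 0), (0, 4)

Evaluate the objective at each vertex of the feasible region:
  z(0, 0) = 0
  z(4, 0) = 20  ←
  z(0, 4) = -28
The maximum is at x_1 = 4, x_2 = 0.

(4, 0)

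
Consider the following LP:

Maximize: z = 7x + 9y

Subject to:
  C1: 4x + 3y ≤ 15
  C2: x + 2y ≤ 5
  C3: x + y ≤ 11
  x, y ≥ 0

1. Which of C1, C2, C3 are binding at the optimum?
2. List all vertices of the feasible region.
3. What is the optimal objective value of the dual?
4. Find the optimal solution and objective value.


1. C1, C2
2. (0, 0), (3.75, 0), (3, 1), (0, 2.5)
3. 30
4. x = 3, y = 1, z = 30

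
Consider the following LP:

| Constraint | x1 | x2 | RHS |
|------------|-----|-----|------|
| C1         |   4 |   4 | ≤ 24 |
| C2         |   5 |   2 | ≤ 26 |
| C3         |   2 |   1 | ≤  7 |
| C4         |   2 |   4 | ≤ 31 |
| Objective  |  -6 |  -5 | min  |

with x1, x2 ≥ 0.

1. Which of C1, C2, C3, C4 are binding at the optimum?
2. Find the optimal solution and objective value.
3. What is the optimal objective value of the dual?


1. C1, C3
2. x1 = 1, x2 = 5, z = -31
3. -31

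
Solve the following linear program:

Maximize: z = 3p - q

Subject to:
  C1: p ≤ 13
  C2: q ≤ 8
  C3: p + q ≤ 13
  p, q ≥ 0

Evaluate the objective at each vertex of the feasible region:
  z(0, 0) = 0
  z(13, 0) = 39  ←
  z(5, 8) = 7
  z(0, 8) = -8
The maximum is at p = 13, q = 0.

p = 13, q = 0, z = 39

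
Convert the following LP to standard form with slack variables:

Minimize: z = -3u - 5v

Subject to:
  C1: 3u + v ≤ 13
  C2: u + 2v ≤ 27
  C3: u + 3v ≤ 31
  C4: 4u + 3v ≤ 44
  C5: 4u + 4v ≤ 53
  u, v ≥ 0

min z = -3u - 5v

s.t.
  3u + v + s1 = 13
  u + 2v + s2 = 27
  u + 3v + s3 = 31
  4u + 3v + s4 = 44
  4u + 4v + s5 = 53
  u, v, s1, s2, s3, s4, s5 ≥ 0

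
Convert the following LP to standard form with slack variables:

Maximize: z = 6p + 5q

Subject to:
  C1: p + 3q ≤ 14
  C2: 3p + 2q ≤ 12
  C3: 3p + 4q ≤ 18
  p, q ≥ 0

max z = 6p + 5q

s.t.
  p + 3q + s1 = 14
  3p + 2q + s2 = 12
  3p + 4q + s3 = 18
  p, q, s1, s2, s3 ≥ 0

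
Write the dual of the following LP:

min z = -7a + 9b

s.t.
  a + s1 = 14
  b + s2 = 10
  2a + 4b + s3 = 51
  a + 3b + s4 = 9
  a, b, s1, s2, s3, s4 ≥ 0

Primal min cᵀx s.t. Ax ≤ b, x ≥ 0  →  Dual max −bᵀy s.t. Aᵀy ≥ −c, y ≥ 0.

Maximize: z = -14y1 - 10y2 - 51y3 - 9y4

Subject to:
  y1 + 2y3 + y4 ≥ 7
  y2 + 4y3 + 3y4 ≥ -9
  y1, y2, y3, y4 ≥ 0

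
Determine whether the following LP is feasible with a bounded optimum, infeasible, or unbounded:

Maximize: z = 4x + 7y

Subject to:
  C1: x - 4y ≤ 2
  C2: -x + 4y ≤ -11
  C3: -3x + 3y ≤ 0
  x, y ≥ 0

Infeasible (no feasible solution exists)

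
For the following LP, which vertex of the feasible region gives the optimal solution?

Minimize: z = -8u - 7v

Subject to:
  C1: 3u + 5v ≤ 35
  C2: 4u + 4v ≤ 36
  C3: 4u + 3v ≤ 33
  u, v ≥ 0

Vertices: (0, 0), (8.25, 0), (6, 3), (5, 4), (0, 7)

Evaluate the objective at each vertex of the feasible region:
  z(0, 0) = 0
  z(8.25, 0) = -66
  z(6, 3) = -69  ←
  z(5, 4) = -68
  z(0, 7) = -49
The minimum is at u = 6, v = 3.

(6, 3)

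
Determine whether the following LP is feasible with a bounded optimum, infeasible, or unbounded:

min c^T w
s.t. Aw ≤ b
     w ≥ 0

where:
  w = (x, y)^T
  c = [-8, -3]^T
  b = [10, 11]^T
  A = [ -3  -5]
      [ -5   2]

Unbounded (objective can decrease without bound)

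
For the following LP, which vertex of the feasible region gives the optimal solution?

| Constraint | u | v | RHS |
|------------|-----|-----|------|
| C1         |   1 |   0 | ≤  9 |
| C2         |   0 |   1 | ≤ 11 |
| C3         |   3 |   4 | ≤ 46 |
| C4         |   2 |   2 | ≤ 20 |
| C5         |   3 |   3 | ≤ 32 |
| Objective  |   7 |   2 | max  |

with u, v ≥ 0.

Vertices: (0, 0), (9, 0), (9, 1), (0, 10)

Evaluate the objective at each vertex of the feasible region:
  z(0, 0) = 0
  z(9, 0) = 63
  z(9, 1) = 65  ←
  z(0, 10) = 20
The maximum is at u = 9, v = 1.

(9, 1)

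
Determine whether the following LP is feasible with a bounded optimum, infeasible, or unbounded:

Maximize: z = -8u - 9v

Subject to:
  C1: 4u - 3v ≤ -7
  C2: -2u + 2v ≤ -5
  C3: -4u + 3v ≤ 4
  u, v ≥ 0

Infeasible (no feasible solution exists)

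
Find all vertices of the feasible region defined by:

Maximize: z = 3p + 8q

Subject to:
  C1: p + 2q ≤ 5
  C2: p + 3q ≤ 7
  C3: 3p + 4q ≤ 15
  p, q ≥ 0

(0, 0), (5, 0), (1, 2), (0, 2.333)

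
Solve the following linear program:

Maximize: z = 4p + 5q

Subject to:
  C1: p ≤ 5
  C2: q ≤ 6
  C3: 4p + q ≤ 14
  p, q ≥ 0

Evaluate the objective at each vertex of the feasible region:
  z(0, 0) = 0
  z(3.5, 0) = 14
  z(2, 6) = 38  ←
  z(0, 6) = 30
The maximum is at p = 2, q = 6.

p = 2, q = 6, z = 38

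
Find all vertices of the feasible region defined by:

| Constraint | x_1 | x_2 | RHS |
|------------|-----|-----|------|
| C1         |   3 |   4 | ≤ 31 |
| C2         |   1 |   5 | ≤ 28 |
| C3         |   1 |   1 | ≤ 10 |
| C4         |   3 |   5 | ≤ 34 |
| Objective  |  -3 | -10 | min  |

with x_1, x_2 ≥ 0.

(0, 0), (10, 0), (9, 1), (6.333, 3), (3, 5), (0, 5.6)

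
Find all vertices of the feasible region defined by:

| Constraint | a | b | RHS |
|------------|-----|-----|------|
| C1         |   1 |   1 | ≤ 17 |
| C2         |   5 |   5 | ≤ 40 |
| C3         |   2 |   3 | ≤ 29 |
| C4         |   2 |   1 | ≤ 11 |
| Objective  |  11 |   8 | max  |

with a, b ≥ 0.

(0, 0), (5.5, 0), (3, 5), (0, 8)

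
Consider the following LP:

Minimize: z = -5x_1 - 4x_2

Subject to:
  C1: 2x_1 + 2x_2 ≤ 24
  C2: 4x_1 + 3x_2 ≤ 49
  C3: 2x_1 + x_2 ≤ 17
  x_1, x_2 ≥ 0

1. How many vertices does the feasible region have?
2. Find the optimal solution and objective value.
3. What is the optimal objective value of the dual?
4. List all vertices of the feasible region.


1. 4
2. x_1 = 5, x_2 = 7, z = -53
3. -53
4. (0, 0), (8.5, 0), (5, 7), (0, 12)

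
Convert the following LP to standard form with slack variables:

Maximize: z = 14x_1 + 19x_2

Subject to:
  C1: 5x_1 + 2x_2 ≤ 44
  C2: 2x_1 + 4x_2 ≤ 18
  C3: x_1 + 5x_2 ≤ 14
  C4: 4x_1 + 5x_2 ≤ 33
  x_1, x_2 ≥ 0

max z = 14x_1 + 19x_2

s.t.
  5x_1 + 2x_2 + s1 = 44
  2x_1 + 4x_2 + s2 = 18
  x_1 + 5x_2 + s3 = 14
  4x_1 + 5x_2 + s4 = 33
  x_1, x_2, s1, s2, s3, s4 ≥ 0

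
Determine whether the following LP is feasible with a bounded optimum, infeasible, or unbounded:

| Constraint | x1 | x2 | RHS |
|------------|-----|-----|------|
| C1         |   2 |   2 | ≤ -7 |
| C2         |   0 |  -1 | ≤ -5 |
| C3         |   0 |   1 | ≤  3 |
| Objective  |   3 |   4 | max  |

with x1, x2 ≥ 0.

Infeasible (no feasible solution exists)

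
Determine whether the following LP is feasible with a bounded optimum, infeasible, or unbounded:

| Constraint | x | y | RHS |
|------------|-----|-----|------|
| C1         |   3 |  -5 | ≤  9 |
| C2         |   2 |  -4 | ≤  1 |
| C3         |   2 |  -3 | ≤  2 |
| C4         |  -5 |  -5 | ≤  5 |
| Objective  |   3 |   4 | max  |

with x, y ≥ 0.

Unbounded (objective can increase without bound)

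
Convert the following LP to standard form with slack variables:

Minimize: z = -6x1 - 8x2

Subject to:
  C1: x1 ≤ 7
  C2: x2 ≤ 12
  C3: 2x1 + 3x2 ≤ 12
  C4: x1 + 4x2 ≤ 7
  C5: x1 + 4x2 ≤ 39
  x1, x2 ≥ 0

min z = -6x1 - 8x2

s.t.
  x1 + s1 = 7
  x2 + s2 = 12
  2x1 + 3x2 + s3 = 12
  x1 + 4x2 + s4 = 7
  x1 + 4x2 + s5 = 39
  x1, x2, s1, s2, s3, s4, s5 ≥ 0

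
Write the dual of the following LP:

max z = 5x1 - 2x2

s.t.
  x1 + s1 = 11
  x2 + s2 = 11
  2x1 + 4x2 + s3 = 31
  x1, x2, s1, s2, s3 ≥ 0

Primal max cᵀx s.t. Ax ≤ b, x ≥ 0  →  Dual min bᵀy s.t. Aᵀy ≥ c, y ≥ 0.

Minimize: z = 11y1 + 11y2 + 31y3

Subject to:
  y1 + 2y3 ≥ 5
  y2 + 4y3 ≥ -2
  y1, y2, y3 ≥ 0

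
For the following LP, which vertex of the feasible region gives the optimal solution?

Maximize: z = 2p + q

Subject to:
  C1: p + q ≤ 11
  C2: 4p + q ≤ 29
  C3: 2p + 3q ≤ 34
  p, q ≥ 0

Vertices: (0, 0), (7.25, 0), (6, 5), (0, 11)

Evaluate the objective at each vertex of the feasible region:
  z(0, 0) = 0
  z(7.25, 0) = 14.5
  z(6, 5) = 17  ←
  z(0, 11) = 11
The maximum is at p = 6, q = 5.

(6, 5)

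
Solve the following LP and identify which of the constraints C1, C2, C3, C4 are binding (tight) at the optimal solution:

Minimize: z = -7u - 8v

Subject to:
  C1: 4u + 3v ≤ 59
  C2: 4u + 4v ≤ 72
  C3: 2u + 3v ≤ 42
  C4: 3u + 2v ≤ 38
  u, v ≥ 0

At u = 6, v = 10, compute slack b - a·x for each constraint:
  C1: 59 − 54 = 5  (slack)
  C2: 72 − 64 = 8  (slack)
  C3: 42 − 42 = 0  (binding)
  C4: 38 − 38 = 0  (binding)

Optimal: u = 6, v = 10
Binding: C3, C4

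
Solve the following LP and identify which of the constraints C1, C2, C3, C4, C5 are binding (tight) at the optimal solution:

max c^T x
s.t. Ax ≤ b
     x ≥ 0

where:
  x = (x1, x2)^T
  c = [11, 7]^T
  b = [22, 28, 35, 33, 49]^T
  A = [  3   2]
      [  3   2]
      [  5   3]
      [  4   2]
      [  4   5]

At x1 = 4, x2 = 5, compute slack b - a·x for each constraint:
  C1: 22 − 22 = 0  (binding)
  C2: 28 − 22 = 6  (slack)
  C3: 35 − 35 = 0  (binding)
  C4: 33 − 26 = 7  (slack)
  C5: 49 − 41 = 8  (slack)

Optimal: x1 = 4, x2 = 5
Binding: C1, C3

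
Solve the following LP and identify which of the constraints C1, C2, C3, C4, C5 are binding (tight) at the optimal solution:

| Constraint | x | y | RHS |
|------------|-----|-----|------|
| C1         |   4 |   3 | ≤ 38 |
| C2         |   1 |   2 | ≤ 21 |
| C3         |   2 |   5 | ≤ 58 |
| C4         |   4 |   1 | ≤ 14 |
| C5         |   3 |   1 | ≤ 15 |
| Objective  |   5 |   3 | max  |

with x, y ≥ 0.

At x = 1, y = 10, compute slack b - a·x for each constraint:
  C1: 38 − 34 = 4  (slack)
  C2: 21 − 21 = 0  (binding)
  C3: 58 − 52 = 6  (slack)
  C4: 14 − 14 = 0  (binding)
  C5: 15 − 13 = 2  (slack)

Optimal: x = 1, y = 10
Binding: C2, C4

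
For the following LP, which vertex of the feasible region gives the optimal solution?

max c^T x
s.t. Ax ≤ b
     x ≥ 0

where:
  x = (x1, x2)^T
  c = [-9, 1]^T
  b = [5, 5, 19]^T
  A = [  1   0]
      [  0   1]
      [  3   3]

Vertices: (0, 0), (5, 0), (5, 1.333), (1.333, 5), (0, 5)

Evaluate the objective at each vertex of the feasible region:
  z(0, 0) = 0
  z(5, 0) = -45
  z(5, 1.333) = -43.67
  z(1.333, 5) = -7
  z(0, 5) = 5  ←
The maximum is at x1 = 0, x2 = 5.

(0, 5)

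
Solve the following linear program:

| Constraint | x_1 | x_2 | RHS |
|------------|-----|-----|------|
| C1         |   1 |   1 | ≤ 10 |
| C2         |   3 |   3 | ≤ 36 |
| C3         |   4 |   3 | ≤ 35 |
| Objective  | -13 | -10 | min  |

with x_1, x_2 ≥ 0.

Evaluate the objective at each vertex of the feasible region:
  z(0, 0) = 0
  z(8.75, 0) = -113.8
  z(5, 5) = -115  ←
  z(0, 10) = -100
The minimum is at x_1 = 5, x_2 = 5.

x_1 = 5, x_2 = 5, z = -115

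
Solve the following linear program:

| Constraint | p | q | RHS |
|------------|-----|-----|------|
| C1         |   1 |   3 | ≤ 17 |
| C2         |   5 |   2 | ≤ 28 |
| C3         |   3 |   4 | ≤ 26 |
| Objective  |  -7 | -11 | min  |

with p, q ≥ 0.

Evaluate the objective at each vertex of the feasible region:
  z(0, 0) = 0
  z(5.6, 0) = -39.2
  z(4.286, 3.286) = -66.14
  z(2, 5) = -69  ←
  z(0, 5.667) = -62.33
The minimum is at p = 2, q = 5.

p = 2, q = 5, z = -69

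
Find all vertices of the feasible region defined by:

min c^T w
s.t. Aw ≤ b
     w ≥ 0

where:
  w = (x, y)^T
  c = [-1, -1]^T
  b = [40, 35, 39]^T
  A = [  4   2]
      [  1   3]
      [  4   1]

(0, 0), (9.75, 0), (9.5, 1), (5, 10), (0, 11.67)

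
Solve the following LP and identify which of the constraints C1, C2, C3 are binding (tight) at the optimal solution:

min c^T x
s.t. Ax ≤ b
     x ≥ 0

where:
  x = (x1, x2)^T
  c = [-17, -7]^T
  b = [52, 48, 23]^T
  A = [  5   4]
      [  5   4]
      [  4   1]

At x1 = 4, x2 = 7, compute slack b - a·x for each constraint:
  C1: 52 − 48 = 4  (slack)
  C2: 48 − 48 = 0  (binding)
  C3: 23 − 23 = 0  (binding)

Optimal: x1 = 4, x2 = 7
Binding: C2, C3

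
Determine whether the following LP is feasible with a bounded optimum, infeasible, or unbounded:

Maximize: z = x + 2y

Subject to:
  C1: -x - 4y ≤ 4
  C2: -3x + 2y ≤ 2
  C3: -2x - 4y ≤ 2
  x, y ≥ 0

Unbounded (objective can increase without bound)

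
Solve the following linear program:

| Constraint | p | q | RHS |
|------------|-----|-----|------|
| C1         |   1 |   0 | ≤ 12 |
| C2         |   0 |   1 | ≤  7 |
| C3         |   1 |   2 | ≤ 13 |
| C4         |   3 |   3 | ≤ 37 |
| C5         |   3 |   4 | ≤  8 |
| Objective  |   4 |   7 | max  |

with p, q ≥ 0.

Evaluate the objective at each vertex of the feasible region:
  z(0, 0) = 0
  z(2.667, 0) = 10.67
  z(0, 2) = 14  ←
The maximum is at p = 0, q = 2.

p = 0, q = 2, z = 14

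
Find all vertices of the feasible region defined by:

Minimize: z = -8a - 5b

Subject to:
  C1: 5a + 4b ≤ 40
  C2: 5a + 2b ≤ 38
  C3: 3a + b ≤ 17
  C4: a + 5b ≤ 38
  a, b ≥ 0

(0, 0), (5.667, 0), (4, 5), (2.286, 7.143), (0, 7.6)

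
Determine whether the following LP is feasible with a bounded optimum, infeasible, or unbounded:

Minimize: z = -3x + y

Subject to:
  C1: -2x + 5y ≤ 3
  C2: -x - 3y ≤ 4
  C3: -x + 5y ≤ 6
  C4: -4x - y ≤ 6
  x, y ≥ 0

Unbounded (objective can decrease without bound)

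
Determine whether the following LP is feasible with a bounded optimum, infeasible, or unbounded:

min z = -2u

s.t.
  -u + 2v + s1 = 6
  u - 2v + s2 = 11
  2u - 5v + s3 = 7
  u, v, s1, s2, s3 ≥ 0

Unbounded (objective can decrease without bound)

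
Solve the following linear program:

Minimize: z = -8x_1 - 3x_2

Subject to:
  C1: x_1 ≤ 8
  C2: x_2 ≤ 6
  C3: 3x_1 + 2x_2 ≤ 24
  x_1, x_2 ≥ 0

Evaluate the objective at each vertex of the feasible region:
  z(0, 0) = 0
  z(8, 0) = -64  ←
  z(4, 6) = -50
  z(0, 6) = -18
The minimum is at x_1 = 8, x_2 = 0.

x_1 = 8, x_2 = 0, z = -64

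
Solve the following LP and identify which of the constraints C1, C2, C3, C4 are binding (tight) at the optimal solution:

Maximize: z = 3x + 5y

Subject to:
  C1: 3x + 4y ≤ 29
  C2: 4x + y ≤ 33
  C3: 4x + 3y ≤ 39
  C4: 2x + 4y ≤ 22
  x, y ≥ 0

At x = 7, y = 2, compute slack b - a·x for each constraint:
  C1: 29 − 29 = 0  (binding)
  C2: 33 − 30 = 3  (slack)
  C3: 39 − 34 = 5  (slack)
  C4: 22 − 22 = 0  (binding)

Optimal: x = 7, y = 2
Binding: C1, C4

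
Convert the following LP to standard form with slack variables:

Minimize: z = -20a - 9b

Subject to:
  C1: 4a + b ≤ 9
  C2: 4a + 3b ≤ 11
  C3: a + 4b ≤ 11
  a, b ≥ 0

min z = -20a - 9b

s.t.
  4a + b + s1 = 9
  4a + 3b + s2 = 11
  a + 4b + s3 = 11
  a, b, s1, s2, s3 ≥ 0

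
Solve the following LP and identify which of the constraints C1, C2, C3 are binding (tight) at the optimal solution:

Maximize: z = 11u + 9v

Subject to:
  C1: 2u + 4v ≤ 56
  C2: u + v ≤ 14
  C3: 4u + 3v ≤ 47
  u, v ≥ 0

At u = 5, v = 9, compute slack b - a·x for each constraint:
  C1: 56 − 46 = 10  (slack)
  C2: 14 − 14 = 0  (binding)
  C3: 47 − 47 = 0  (binding)

Optimal: u = 5, v = 9
Binding: C2, C3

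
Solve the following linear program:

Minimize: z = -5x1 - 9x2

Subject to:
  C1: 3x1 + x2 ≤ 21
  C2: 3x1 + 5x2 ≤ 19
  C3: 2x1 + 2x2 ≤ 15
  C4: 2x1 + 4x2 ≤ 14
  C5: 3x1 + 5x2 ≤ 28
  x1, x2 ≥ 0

Evaluate the objective at each vertex of the feasible region:
  z(0, 0) = 0
  z(6.333, 0) = -31.67
  z(3, 2) = -33  ←
  z(0, 3.5) = -31.5
The minimum is at x1 = 3, x2 = 2.

x1 = 3, x2 = 2, z = -33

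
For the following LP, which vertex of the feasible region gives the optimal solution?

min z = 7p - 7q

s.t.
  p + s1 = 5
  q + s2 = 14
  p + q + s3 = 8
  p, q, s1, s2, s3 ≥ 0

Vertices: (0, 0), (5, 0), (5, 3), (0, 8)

Evaluate the objective at each vertex of the feasible region:
  z(0, 0) = 0
  z(5, 0) = 35
  z(5, 3) = 14
  z(0, 8) = -56  ←
The minimum is at p = 0, q = 8.

(0, 8)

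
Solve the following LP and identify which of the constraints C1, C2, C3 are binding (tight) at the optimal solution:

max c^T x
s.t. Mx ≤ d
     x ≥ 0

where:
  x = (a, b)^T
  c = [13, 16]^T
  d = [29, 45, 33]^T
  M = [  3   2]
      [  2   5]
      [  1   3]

At a = 5, b = 7, compute slack b - a·x for each constraint:
  C1: 29 − 29 = 0  (binding)
  C2: 45 − 45 = 0  (binding)
  C3: 33 − 26 = 7  (slack)

Optimal: a = 5, b = 7
Binding: C1, C2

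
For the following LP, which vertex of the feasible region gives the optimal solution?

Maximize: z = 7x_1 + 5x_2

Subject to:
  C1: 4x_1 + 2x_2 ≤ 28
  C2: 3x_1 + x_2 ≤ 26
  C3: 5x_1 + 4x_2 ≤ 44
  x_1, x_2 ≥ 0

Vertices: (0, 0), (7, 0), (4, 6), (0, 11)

Evaluate the objective at each vertex of the feasible region:
  z(0, 0) = 0
  z(7, 0) = 49
  z(4, 6) = 58  ←
  z(0, 11) = 55
The maximum is at x_1 = 4, x_2 = 6.

(4, 6)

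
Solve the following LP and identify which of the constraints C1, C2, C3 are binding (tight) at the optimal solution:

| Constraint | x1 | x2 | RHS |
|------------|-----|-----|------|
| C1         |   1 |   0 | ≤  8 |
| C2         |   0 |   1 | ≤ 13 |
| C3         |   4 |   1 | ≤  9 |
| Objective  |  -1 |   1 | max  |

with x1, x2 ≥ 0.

At x1 = 0, x2 = 9, compute slack b - a·x for each constraint:
  C1: 8 − 0 = 8  (slack)
  C2: 13 − 9 = 4  (slack)
  C3: 9 − 9 = 0  (binding)

Optimal: x1 = 0, x2 = 9
Binding: C3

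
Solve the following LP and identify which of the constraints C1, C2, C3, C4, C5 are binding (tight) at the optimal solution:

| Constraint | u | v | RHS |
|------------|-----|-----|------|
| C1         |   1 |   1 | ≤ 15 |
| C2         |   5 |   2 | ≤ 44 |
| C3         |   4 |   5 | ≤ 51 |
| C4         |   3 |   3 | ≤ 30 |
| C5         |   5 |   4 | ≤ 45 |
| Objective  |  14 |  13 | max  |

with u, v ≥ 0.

At u = 5, v = 5, compute slack b - a·x for each constraint:
  C1: 15 − 10 = 5  (slack)
  C2: 44 − 35 = 9  (slack)
  C3: 51 − 45 = 6  (slack)
  C4: 30 − 30 = 0  (binding)
  C5: 45 − 45 = 0  (binding)

Optimal: u = 5, v = 5
Binding: C4, C5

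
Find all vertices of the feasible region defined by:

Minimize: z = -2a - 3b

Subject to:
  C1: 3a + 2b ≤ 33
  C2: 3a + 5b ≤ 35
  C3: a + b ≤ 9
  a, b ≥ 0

(0, 0), (9, 0), (5, 4), (0, 7)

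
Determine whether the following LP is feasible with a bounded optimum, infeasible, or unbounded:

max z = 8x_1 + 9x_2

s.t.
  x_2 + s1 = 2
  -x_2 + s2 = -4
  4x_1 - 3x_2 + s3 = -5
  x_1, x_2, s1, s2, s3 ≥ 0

Infeasible (no feasible solution exists)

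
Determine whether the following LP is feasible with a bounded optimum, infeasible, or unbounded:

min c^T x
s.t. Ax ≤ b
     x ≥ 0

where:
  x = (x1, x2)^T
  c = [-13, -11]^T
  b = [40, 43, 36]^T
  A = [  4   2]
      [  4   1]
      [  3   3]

Feasible with a bounded optimal solution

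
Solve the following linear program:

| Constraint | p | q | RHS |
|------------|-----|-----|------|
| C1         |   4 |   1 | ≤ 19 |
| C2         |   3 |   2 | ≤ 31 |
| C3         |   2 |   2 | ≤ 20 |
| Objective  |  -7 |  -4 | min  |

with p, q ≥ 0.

Evaluate the objective at each vertex of the feasible region:
  z(0, 0) = 0
  z(4.75, 0) = -33.25
  z(3, 7) = -49  ←
  z(0, 10) = -40
The minimum is at p = 3, q = 7.

p = 3, q = 7, z = -49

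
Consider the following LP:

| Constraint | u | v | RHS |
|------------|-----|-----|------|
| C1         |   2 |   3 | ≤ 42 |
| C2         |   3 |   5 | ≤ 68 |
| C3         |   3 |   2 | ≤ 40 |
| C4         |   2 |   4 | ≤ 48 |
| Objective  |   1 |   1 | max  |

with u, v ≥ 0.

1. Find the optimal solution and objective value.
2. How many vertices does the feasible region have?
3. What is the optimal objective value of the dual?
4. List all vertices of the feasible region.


1. u = 8, v = 8, z = 16
2. 4
3. 16
4. (0, 0), (13.33, 0), (8, 8), (0, 12)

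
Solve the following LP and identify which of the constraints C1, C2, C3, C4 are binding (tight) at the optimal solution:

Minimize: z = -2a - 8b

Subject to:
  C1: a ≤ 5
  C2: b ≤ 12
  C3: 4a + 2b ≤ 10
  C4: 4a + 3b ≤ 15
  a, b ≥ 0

At a = 0, b = 5, compute slack b - a·x for each constraint:
  C1: 5 − 0 = 5  (slack)
  C2: 12 − 5 = 7  (slack)
  C3: 10 − 10 = 0  (binding)
  C4: 15 − 15 = 0  (binding)

Optimal: a = 0, b = 5
Binding: C3, C4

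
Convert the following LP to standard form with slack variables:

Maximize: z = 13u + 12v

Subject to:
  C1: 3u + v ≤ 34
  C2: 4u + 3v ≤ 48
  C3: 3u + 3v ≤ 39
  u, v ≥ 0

max z = 13u + 12v

s.t.
  3u + v + s1 = 34
  4u + 3v + s2 = 48
  3u + 3v + s3 = 39
  u, v, s1, s2, s3 ≥ 0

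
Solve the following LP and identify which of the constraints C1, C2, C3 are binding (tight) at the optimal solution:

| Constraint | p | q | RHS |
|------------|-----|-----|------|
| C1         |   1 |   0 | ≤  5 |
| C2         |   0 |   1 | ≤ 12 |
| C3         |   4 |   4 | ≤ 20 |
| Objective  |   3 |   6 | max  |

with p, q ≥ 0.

At p = 0, q = 5, compute slack b - a·x for each constraint:
  C1: 5 − 0 = 5  (slack)
  C2: 12 − 5 = 7  (slack)
  C3: 20 − 20 = 0  (binding)

Optimal: p = 0, q = 5
Binding: C3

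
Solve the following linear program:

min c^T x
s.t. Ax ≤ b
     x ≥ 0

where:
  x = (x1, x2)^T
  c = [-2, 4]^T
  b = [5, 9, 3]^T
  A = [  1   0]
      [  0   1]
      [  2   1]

Evaluate the objective at each vertex of the feasible region:
  z(0, 0) = 0
  z(1.5, 0) = -3  ←
  z(0, 3) = 12
The minimum is at x1 = 1.5, x2 = 0.

x1 = 1.5, x2 = 0, z = -3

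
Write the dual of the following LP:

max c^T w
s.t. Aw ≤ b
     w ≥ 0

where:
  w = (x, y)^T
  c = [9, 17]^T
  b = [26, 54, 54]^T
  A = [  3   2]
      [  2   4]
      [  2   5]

Primal max cᵀx s.t. Ax ≤ b, x ≥ 0  →  Dual min bᵀy s.t. Aᵀy ≥ c, y ≥ 0.

Minimize: z = 26y1 + 54y2 + 54y3

Subject to:
  3y1 + 2y2 + 2y3 ≥ 9
  2y1 + 4y2 + 5y3 ≥ 17
  y1, y2, y3 ≥ 0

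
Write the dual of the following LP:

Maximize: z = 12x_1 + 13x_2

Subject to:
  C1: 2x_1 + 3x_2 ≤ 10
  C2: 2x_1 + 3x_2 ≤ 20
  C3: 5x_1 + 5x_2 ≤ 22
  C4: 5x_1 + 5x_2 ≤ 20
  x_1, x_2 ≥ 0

Primal max cᵀx s.t. Ax ≤ b, x ≥ 0  →  Dual min bᵀy s.t. Aᵀy ≥ c, y ≥ 0.

Minimize: z = 10y1 + 20y2 + 22y3 + 20y4

Subject to:
  2y1 + 2y2 + 5y3 + 5y4 ≥ 12
  3y1 + 3y2 + 5y3 + 5y4 ≥ 13
  y1, y2, y3, y4 ≥ 0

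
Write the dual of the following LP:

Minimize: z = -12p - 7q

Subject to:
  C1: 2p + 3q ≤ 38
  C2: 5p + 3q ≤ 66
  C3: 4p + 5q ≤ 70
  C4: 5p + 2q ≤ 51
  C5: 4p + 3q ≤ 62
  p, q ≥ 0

Primal min cᵀx s.t. Ax ≤ b, x ≥ 0  →  Dual max −bᵀy s.t. Aᵀy ≥ −c, y ≥ 0.

Maximize: z = -38y1 - 66y2 - 70y3 - 51y4 - 62y5

Subject to:
  2y1 + 5y2 + 4y3 + 5y4 + 4y5 ≥ 12
  3y1 + 3y2 + 5y3 + 2y4 + 3y5 ≥ 7
  y1, y2, y3, y4, y5 ≥ 0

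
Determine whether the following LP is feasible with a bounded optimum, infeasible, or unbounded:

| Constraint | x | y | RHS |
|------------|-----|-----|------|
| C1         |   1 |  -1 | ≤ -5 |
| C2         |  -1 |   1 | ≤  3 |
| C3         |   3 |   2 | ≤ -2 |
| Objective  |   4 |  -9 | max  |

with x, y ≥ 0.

Infeasible (no feasible solution exists)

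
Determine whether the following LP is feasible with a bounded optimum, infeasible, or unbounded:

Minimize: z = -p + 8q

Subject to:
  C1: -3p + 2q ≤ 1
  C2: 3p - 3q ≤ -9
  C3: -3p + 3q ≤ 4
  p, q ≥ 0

Infeasible (no feasible solution exists)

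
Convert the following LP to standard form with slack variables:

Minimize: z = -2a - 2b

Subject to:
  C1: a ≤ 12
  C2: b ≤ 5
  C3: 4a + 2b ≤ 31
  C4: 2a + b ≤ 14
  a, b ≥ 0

min z = -2a - 2b

s.t.
  a + s1 = 12
  b + s2 = 5
  4a + 2b + s3 = 31
  2a + b + s4 = 14
  a, b, s1, s2, s3, s4 ≥ 0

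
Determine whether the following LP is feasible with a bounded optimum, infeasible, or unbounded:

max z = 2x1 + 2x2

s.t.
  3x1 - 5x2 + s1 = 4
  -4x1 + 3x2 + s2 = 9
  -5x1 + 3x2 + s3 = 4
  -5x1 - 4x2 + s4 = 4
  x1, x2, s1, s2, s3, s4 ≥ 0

Unbounded (objective can increase without bound)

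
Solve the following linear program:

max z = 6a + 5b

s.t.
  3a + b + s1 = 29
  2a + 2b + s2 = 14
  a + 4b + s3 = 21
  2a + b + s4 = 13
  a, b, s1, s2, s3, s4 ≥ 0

Evaluate the objective at each vertex of the feasible region:
  z(0, 0) = 0
  z(6.5, 0) = 39
  z(6, 1) = 41  ←
  z(2.333, 4.667) = 37.33
  z(0, 5.25) = 26.25
The maximum is at a = 6, b = 1.

a = 6, b = 1, z = 41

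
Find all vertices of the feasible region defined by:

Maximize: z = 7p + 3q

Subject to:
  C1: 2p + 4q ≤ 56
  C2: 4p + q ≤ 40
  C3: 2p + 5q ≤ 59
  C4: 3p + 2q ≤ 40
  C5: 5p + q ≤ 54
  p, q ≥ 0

(0, 0), (10, 0), (8, 8), (7.455, 8.818), (0, 11.8)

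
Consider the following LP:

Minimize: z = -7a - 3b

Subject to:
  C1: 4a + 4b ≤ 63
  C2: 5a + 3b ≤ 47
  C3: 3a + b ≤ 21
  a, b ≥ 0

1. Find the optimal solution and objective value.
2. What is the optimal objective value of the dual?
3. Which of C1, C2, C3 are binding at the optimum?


1. a = 4, b = 9, z = -55
2. -55
3. C2, C3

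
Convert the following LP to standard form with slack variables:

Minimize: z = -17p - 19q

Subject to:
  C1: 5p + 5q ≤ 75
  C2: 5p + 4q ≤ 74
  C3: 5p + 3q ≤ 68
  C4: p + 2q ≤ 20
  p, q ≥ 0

min z = -17p - 19q

s.t.
  5p + 5q + s1 = 75
  5p + 4q + s2 = 74
  5p + 3q + s3 = 68
  p + 2q + s4 = 20
  p, q, s1, s2, s3, s4 ≥ 0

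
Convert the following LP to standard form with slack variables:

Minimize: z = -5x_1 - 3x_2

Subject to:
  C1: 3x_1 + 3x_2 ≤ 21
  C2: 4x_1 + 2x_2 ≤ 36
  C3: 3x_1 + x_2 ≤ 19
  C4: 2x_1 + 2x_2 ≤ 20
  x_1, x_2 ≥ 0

min z = -5x_1 - 3x_2

s.t.
  3x_1 + 3x_2 + s1 = 21
  4x_1 + 2x_2 + s2 = 36
  3x_1 + x_2 + s3 = 19
  2x_1 + 2x_2 + s4 = 20
  x_1, x_2, s1, s2, s3, s4 ≥ 0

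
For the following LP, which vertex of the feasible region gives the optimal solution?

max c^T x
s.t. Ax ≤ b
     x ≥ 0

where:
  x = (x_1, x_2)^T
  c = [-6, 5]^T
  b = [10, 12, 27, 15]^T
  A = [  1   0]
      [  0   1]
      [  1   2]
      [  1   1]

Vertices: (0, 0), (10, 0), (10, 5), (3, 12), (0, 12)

Evaluate the objective at each vertex of the feasible region:
  z(0, 0) = 0
  z(10, 0) = -60
  z(10, 5) = -35
  z(3, 12) = 42
  z(0, 12) = 60  ←
The maximum is at x_1 = 0, x_2 = 12.

(0, 12)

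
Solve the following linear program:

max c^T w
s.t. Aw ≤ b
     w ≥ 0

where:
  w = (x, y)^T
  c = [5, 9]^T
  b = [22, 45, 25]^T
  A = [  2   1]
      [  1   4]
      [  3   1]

Evaluate the objective at each vertex of the feasible region:
  z(0, 0) = 0
  z(8.333, 0) = 41.67
  z(5, 10) = 115  ←
  z(0, 11.25) = 101.2
The maximum is at x = 5, y = 10.

x = 5, y = 10, z = 115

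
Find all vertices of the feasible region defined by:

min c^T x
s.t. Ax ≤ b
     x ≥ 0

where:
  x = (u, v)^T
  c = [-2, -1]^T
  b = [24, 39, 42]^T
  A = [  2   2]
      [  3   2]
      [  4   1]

(0, 0), (10.5, 0), (10, 2), (0, 12)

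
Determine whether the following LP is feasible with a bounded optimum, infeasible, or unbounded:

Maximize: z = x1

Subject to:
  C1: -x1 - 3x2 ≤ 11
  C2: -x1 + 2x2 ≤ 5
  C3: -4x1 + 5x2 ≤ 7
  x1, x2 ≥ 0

Unbounded (objective can increase without bound)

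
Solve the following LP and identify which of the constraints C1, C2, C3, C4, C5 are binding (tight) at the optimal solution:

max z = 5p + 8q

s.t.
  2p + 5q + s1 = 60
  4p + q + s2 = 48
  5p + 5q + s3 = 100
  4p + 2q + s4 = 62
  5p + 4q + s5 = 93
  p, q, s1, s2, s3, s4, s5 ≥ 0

At p = 10, q = 8, compute slack b - a·x for each constraint:
  C1: 60 − 60 = 0  (binding)
  C2: 48 − 48 = 0  (binding)
  C3: 100 − 90 = 10  (slack)
  C4: 62 − 56 = 6  (slack)
  C5: 93 − 82 = 11  (slack)

Optimal: p = 10, q = 8
Binding: C1, C2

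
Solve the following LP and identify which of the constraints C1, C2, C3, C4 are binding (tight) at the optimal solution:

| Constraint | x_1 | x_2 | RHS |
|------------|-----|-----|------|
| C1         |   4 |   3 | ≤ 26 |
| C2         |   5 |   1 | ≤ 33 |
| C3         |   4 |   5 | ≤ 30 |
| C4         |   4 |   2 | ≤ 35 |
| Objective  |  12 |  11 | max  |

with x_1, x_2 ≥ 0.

At x_1 = 5, x_2 = 2, compute slack b - a·x for each constraint:
  C1: 26 − 26 = 0  (binding)
  C2: 33 − 27 = 6  (slack)
  C3: 30 − 30 = 0  (binding)
  C4: 35 − 24 = 11  (slack)

Optimal: x_1 = 5, x_2 = 2
Binding: C1, C3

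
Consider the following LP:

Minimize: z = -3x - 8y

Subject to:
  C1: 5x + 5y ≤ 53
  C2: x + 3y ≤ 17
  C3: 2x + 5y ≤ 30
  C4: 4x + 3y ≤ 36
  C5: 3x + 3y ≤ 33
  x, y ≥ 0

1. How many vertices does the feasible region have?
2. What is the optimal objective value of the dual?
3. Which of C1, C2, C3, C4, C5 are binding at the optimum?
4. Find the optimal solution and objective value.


1. 5
2. -47
3. C2, C3
4. x = 5, y = 4, z = -47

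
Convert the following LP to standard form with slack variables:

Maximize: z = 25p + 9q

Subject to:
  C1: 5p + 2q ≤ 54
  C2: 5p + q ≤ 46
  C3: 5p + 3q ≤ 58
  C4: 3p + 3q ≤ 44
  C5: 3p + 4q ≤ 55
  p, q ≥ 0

max z = 25p + 9q

s.t.
  5p + 2q + s1 = 54
  5p + q + s2 = 46
  5p + 3q + s3 = 58
  3p + 3q + s4 = 44
  3p + 4q + s5 = 55
  p, q, s1, s2, s3, s4, s5 ≥ 0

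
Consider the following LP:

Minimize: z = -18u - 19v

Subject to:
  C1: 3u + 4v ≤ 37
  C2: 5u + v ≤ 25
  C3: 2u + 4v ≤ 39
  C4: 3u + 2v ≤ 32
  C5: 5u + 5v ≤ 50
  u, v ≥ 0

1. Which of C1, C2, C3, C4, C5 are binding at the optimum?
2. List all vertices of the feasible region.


1. C1, C5
2. (0, 0), (5, 0), (3.75, 6.25), (3, 7), (0, 9.25)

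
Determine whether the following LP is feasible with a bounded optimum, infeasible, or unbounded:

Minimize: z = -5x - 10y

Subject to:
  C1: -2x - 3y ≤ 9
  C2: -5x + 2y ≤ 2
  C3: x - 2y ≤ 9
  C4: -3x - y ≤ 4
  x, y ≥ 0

Unbounded (objective can decrease without bound)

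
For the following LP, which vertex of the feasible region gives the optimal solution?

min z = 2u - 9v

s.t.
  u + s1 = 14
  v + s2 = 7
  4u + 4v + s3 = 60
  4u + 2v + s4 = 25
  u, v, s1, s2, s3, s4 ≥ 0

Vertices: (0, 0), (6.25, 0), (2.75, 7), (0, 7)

Evaluate the objective at each vertex of the feasible region:
  z(0, 0) = 0
  z(6.25, 0) = 12.5
  z(2.75, 7) = -57.5
  z(0, 7) = -63  ←
The minimum is at u = 0, v = 7.

(0, 7)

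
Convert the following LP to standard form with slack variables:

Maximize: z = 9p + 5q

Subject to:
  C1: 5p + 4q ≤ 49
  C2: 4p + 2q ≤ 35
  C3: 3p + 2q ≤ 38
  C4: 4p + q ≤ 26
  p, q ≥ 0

max z = 9p + 5q

s.t.
  5p + 4q + s1 = 49
  4p + 2q + s2 = 35
  3p + 2q + s3 = 38
  4p + q + s4 = 26
  p, q, s1, s2, s3, s4 ≥ 0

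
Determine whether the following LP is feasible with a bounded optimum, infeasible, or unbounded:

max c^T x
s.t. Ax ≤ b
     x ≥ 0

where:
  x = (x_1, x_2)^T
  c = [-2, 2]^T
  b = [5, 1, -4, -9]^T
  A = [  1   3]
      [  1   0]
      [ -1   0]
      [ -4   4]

Infeasible (no feasible solution exists)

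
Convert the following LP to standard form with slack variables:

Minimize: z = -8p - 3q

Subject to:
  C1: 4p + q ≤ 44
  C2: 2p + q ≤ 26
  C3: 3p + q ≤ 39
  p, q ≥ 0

min z = -8p - 3q

s.t.
  4p + q + s1 = 44
  2p + q + s2 = 26
  3p + q + s3 = 39
  p, q, s1, s2, s3 ≥ 0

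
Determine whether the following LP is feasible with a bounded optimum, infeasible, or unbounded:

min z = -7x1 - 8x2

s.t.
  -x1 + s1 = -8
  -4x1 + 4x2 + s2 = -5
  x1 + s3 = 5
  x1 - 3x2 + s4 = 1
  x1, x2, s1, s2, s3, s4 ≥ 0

Infeasible (no feasible solution exists)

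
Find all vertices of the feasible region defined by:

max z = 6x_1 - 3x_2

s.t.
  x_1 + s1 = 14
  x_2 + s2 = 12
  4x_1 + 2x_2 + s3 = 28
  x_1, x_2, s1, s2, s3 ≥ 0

(0, 0), (7, 0), (1, 12), (0, 12)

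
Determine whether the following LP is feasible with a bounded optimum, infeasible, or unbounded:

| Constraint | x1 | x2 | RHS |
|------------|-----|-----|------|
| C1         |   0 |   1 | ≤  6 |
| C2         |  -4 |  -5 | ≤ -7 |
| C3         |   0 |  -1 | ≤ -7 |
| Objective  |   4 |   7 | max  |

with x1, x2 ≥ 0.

Infeasible (no feasible solution exists)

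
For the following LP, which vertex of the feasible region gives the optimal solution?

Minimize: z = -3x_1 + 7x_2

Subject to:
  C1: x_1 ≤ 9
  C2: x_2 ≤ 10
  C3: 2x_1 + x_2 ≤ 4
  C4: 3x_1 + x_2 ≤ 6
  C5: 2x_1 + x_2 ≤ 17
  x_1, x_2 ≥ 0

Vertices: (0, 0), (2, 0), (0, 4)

Evaluate the objective at each vertex of the feasible region:
  z(0, 0) = 0
  z(2, 0) = -6  ←
  z(0, 4) = 28
The minimum is at x_1 = 2, x_2 = 0.

(2, 0)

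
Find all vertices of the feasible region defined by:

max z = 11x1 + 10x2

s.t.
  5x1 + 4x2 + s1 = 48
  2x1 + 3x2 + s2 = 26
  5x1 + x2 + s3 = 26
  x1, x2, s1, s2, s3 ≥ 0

(0, 0), (5.2, 0), (4, 6), (0, 8.667)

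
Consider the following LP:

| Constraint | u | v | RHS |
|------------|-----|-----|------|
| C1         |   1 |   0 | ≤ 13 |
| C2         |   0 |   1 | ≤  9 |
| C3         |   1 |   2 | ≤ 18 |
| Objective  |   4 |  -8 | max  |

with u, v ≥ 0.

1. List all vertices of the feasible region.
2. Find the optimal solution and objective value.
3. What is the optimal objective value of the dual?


1. (0, 0), (13, 0), (13, 2.5), (0, 9)
2. u = 13, v = 0, z = 52
3. 52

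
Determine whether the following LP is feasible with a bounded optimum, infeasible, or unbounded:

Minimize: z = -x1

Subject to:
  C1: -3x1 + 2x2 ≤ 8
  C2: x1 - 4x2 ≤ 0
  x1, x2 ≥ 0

Unbounded (objective can decrease without bound)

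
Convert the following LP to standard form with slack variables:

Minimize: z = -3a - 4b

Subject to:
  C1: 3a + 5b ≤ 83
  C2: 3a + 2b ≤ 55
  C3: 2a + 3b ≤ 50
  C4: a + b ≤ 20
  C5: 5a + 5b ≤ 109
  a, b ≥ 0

min z = -3a - 4b

s.t.
  3a + 5b + s1 = 83
  3a + 2b + s2 = 55
  2a + 3b + s3 = 50
  a + b + s4 = 20
  5a + 5b + s5 = 109
  a, b, s1, s2, s3, s4, s5 ≥ 0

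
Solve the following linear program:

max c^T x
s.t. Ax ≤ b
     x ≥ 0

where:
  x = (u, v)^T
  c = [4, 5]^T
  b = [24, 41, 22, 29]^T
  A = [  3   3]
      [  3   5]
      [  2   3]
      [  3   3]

Evaluate the objective at each vertex of the feasible region:
  z(0, 0) = 0
  z(8, 0) = 32
  z(2, 6) = 38  ←
  z(0, 7.333) = 36.67
The maximum is at u = 2, v = 6.

u = 2, v = 6, z = 38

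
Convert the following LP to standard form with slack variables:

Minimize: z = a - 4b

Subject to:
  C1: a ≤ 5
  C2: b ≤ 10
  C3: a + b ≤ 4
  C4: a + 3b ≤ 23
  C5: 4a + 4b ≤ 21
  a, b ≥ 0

min z = a - 4b

s.t.
  a + s1 = 5
  b + s2 = 10
  a + b + s3 = 4
  a + 3b + s4 = 23
  4a + 4b + s5 = 21
  a, b, s1, s2, s3, s4, s5 ≥ 0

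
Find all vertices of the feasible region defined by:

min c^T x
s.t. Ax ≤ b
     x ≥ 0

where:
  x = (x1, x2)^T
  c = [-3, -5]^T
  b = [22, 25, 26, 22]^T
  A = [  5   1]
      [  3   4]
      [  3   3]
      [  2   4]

(0, 0), (4.4, 0), (3.706, 3.471), (3, 4), (0, 5.5)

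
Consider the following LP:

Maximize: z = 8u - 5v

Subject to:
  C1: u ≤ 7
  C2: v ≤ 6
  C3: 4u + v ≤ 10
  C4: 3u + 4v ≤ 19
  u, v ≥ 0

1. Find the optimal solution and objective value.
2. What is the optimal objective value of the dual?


1. u = 2.5, v = 0, z = 20
2. 20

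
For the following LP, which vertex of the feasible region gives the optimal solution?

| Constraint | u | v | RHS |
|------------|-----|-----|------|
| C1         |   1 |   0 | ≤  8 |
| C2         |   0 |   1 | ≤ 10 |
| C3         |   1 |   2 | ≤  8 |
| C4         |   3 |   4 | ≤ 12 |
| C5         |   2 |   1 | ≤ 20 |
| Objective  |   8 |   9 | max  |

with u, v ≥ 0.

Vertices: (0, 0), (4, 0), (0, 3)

Evaluate the objective at each vertex of the feasible region:
  z(0, 0) = 0
  z(4, 0) = 32  ←
  z(0, 3) = 27
The maximum is at u = 4, v = 0.

(4, 0)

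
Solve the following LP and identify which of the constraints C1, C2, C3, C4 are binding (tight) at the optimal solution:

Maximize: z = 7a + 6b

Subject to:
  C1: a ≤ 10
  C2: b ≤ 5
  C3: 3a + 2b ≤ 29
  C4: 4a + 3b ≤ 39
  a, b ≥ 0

At a = 6, b = 5, compute slack b - a·x for each constraint:
  C1: 10 − 6 = 4  (slack)
  C2: 5 − 5 = 0  (binding)
  C3: 29 − 28 = 1  (slack)
  C4: 39 − 39 = 0  (binding)

Optimal: a = 6, b = 5
Binding: C2, C4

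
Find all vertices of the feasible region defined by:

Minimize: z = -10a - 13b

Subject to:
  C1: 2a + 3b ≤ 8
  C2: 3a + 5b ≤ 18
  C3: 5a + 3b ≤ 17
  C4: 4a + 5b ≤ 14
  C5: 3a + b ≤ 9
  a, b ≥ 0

(0, 0), (3, 0), (2.818, 0.5455), (1, 2), (0, 2.667)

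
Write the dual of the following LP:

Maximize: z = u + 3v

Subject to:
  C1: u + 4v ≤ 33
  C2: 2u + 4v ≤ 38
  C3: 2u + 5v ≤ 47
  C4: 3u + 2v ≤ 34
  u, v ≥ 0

Primal max cᵀx s.t. Ax ≤ b, x ≥ 0  →  Dual min bᵀy s.t. Aᵀy ≥ c, y ≥ 0.

Minimize: z = 33y1 + 38y2 + 47y3 + 34y4

Subject to:
  y1 + 2y2 + 2y3 + 3y4 ≥ 1
  4y1 + 4y2 + 5y3 + 2y4 ≥ 3
  y1, y2, y3, y4 ≥ 0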